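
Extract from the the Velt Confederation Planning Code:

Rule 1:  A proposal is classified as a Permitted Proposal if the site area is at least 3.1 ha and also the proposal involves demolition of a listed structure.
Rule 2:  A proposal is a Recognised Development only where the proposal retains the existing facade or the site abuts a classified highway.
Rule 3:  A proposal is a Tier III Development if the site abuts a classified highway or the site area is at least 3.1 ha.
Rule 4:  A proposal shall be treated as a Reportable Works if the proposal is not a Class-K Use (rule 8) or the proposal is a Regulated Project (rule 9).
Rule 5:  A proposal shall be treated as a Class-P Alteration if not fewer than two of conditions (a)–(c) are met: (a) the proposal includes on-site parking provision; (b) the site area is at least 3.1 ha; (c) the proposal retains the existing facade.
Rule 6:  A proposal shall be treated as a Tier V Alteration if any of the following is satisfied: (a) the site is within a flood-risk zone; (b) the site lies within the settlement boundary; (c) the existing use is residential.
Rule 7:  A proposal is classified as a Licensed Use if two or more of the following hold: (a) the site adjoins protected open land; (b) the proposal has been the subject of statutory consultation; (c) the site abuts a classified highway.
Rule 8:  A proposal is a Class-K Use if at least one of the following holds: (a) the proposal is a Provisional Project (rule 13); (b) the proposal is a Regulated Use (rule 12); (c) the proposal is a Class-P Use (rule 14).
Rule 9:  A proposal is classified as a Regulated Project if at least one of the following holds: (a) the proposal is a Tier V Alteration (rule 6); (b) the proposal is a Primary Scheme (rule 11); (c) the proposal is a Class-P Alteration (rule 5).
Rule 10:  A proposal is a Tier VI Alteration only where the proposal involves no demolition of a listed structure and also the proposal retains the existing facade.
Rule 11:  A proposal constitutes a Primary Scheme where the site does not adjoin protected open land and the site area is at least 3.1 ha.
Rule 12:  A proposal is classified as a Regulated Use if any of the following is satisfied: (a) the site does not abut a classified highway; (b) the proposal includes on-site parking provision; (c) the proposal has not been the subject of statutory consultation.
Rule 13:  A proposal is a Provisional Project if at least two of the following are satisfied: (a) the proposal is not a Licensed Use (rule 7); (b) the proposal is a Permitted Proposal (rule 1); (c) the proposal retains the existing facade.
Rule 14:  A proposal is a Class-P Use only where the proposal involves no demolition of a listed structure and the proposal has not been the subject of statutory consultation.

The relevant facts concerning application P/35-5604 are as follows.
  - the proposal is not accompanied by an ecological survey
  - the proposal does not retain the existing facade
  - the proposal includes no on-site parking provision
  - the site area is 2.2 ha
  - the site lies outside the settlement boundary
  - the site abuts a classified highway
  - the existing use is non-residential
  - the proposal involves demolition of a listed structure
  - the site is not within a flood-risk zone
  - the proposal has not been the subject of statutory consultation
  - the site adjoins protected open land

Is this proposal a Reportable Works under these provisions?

No

rule 7 — Licensed Use: the site adjoins protected open land? yes; the proposal has been the subject of statutory consultation? no; the site abuts a classified highway? yes — 2 of 3 hold (need ≥2) → satisfied.
rule 1 — Permitted Proposal: [site area: 2.2 ha ≥ 3.1 ha? no] AND [the proposal involves demolition of a listed structure? yes] → not satisfied.
rule 13 — Provisional Project: not a Licensed Use (rule 7)? no; Permitted Proposal (rule 1)? no; the proposal retains the existing facade? no — 0 of 3 hold (need ≥2) → not satisfied.
rule 12 — Regulated Use: [the site does not abut a classified highway? no] OR [the proposal includes on-site parking provision? no] OR [the proposal has not been the subject of statutory consultation? yes] → satisfied.
rule 14 — Class-P Use: [the proposal involves no demolition of a listed structure? no] AND [the proposal has not been the subject of statutory consultation? yes] → not satisfied.
rule 8 — Class-K Use: [Provisional Project (rule 13)? no] OR [Regulated Use (rule 12)? yes] OR [Class-P Use (rule 14)? no] → satisfied.
rule 6 — Tier V Alteration: [the site is within a flood-risk zone? no] OR [the site lies within the settlement boundary? no] OR [the existing use is residential? no] → not satisfied.
rule 11 — Primary Scheme: [the site does not adjoin protected open land? no] AND [site area: 2.2 ha ≥ 3.1 ha? no] → not satisfied.
rule 5 — Class-P Alteration: the proposal includes on-site parking provision? no; site area: 2.2 ha ≥ 3.1 ha? no; the proposal retains the existing facade? no — 0 of 3 hold (need ≥2) → not satisfied.
rule 9 — Regulated Project: [Tier V Alteration (rule 6)? no] OR [Primary Scheme (rule 11)? no] OR [Class-P Alteration (rule 5)? no] → not satisfied.
rule 4 — Reportable Works: [not a Class-K Use (rule 8)? no] OR [Regulated Project (rule 9)? no] → not satisfied.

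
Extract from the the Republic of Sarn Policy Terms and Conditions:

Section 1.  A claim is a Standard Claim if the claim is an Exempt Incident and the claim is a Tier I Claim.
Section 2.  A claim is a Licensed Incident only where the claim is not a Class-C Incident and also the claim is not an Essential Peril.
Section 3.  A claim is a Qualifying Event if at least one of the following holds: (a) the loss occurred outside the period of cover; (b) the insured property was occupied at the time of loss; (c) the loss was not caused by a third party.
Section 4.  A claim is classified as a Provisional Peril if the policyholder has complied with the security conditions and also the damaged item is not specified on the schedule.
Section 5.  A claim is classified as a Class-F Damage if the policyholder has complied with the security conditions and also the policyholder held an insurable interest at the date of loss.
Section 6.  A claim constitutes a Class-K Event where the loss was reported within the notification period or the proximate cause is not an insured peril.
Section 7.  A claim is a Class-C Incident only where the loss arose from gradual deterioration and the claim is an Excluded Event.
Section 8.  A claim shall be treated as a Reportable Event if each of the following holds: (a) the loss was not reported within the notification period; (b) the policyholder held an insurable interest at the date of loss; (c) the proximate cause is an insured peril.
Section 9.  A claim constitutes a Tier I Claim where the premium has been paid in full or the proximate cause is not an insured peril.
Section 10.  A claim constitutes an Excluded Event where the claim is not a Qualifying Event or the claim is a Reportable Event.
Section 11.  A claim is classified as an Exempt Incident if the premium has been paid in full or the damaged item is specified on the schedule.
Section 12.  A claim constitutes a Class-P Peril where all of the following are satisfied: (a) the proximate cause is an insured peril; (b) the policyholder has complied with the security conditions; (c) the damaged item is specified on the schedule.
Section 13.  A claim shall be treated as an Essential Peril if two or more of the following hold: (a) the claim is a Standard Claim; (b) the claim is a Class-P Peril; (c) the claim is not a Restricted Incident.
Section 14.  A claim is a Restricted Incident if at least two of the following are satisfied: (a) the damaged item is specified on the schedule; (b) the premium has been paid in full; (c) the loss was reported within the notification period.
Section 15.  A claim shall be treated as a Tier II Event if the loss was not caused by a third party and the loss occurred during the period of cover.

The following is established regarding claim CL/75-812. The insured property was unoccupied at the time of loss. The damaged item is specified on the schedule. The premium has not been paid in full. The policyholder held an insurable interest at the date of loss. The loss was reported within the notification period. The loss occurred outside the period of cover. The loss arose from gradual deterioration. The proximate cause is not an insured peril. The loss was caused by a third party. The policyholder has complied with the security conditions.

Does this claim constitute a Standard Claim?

section 11 — Exempt Incident: [the premium has been paid in full? no] OR [the damaged item is specified on the schedule? yes] → satisfied.
section 9 — Tier I Claim: [the premium has been paid in full? no] OR [the proximate cause is not an insured peril? yes] → satisfied.
section 1 — Standard Claim: [Exempt Incident (section 11)? yes] AND [Tier I Claim (section 9)? yes] → satisfied.

Yes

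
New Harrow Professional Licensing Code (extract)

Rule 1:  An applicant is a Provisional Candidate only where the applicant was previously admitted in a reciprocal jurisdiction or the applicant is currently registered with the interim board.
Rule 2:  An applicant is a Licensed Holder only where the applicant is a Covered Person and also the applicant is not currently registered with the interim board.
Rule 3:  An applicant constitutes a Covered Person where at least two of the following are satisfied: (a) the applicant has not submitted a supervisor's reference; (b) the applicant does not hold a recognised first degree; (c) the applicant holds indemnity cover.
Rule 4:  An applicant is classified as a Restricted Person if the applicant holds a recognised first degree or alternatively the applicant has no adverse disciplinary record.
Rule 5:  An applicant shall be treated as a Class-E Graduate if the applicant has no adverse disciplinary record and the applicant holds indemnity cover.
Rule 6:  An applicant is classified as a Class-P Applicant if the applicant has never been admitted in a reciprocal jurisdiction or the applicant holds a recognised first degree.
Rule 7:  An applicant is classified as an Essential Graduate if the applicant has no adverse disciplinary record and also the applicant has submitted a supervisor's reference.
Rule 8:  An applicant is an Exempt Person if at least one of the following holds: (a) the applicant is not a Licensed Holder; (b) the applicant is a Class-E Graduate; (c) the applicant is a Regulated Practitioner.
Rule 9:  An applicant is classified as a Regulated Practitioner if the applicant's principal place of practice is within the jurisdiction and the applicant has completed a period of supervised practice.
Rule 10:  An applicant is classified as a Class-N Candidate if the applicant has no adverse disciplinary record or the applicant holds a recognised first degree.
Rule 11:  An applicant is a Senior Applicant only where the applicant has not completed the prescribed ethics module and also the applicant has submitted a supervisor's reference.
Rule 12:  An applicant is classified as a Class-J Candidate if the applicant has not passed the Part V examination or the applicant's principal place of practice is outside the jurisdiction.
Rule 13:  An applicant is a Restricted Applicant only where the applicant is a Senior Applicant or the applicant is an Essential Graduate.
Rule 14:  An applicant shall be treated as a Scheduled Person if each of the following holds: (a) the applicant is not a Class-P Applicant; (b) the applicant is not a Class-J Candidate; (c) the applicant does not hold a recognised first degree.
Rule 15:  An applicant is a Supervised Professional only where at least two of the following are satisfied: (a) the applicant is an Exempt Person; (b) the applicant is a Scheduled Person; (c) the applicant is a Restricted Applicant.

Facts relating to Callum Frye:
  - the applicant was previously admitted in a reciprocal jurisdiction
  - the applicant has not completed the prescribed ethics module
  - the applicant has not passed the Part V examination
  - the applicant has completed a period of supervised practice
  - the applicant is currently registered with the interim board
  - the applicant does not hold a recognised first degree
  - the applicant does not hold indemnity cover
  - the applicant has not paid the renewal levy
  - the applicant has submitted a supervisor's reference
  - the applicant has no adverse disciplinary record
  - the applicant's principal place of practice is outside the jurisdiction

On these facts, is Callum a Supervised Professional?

rule 3 — Covered Person: the applicant has not submitted a supervisor's reference? no; the applicant does not hold a recognised first degree? yes; the applicant holds indemnity cover? no — 1 of 3 hold (need ≥2) → not satisfied.
rule 2 — Licensed Holder: [Covered Person (rule 3)? no] AND [the applicant is not currently registered with the interim board? no] → not satisfied.
rule 5 — Class-E Graduate: [the applicant has no adverse disciplinary record? yes] AND [the applicant holds indemnity cover? no] → not satisfied.
rule 9 — Regulated Practitioner: [the applicant's principal place of practice is within the jurisdiction? no] AND [the applicant has completed a period of supervised practice? yes] → not satisfied.
rule 8 — Exempt Person: [not a Licensed Holder (rule 2)? yes] OR [Class-E Graduate (rule 5)? no] OR [Regulated Practitioner (rule 9)? no] → satisfied.
rule 6 — Class-P Applicant: [the applicant has never been admitted in a reciprocal jurisdiction? no] OR [the applicant holds a recognised first degree? no] → not satisfied.
rule 12 — Class-J Candidate: [the applicant has not passed the Part V examination? yes] OR [the applicant's principal place of practice is outside the jurisdiction? yes] → satisfied.
rule 14 — Scheduled Person: [not a Class-P Applicant (rule 6)? yes] AND [not a Class-J Candidate (rule 12)? no] AND [the applicant does not hold a recognised first degree? yes] → not satisfied.
rule 11 — Senior Applicant: [the applicant has not completed the prescribed ethics module? yes] AND [the applicant has submitted a supervisor's reference? yes] → satisfied.
rule 7 — Essential Graduate: [the applicant has no adverse disciplinary record? yes] AND [the applicant has submitted a supervisor's reference? yes] → satisfied.
rule 13 — Restricted Applicant: [Senior Applicant (rule 11)? yes] OR [Essential Graduate (rule 7)? yes] → satisfied.
rule 15 — Supervised Professional: Exempt Person (rule 8)? yes; Scheduled Person (rule 14)? no; Restricted Applicant (rule 13)? yes — 2 of 3 hold (need ≥2) → satisfied.

Yes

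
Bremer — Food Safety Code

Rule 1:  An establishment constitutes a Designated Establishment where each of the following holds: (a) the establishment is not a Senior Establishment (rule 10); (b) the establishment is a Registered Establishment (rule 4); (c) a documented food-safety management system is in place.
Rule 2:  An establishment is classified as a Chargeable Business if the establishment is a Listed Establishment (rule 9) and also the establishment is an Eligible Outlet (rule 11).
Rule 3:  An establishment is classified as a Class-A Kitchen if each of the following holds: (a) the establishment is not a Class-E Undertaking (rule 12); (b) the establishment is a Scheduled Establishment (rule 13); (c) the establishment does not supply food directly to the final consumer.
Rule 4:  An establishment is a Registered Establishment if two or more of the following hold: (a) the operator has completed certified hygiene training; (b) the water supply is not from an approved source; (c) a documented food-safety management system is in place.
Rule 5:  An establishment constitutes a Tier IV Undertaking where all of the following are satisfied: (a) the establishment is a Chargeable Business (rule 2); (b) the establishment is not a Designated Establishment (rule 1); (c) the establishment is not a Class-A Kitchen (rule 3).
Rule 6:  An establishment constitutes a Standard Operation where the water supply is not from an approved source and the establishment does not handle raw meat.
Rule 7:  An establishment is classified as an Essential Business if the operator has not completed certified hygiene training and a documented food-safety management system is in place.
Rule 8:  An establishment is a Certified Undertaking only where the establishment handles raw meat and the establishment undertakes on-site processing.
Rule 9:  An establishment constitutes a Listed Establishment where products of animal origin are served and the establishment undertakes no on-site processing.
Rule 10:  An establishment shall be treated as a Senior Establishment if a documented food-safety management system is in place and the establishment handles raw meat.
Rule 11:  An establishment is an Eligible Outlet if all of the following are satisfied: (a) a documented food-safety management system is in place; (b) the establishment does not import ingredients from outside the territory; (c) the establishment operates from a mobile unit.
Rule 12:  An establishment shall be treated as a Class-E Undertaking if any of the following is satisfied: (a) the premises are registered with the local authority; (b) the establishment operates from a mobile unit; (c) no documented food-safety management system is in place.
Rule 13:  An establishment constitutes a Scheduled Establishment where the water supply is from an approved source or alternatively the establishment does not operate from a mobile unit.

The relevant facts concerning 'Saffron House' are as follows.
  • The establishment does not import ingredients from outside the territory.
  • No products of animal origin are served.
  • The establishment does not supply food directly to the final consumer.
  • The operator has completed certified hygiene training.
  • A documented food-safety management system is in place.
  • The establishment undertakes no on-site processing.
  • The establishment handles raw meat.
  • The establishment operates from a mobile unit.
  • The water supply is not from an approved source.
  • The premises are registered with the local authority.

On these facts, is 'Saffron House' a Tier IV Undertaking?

No

rule 9 — Listed Establishment: [products of animal origin are served? no] AND [the establishment undertakes no on-site processing? yes] → not satisfied.
rule 11 — Eligible Outlet: [a documented food-safety management system is in place? yes] AND [the establishment does not import ingredients from outside the territory? yes] AND [the establishment operates from a mobile unit? yes] → satisfied.
rule 2 — Chargeable Business: [Listed Establishment (rule 9)? no] AND [Eligible Outlet (rule 11)? yes] → not satisfied.
rule 10 — Senior Establishment: [a documented food-safety management system is in place? yes] AND [the establishment handles raw meat? yes] → satisfied.
rule 4 — Registered Establishment: the operator has completed certified hygiene training? yes; the water supply is not from an approved source? yes; a documented food-safety management system is in place? yes — 3 of 3 hold (need ≥2) → satisfied.
rule 1 — Designated Establishment: [not a Senior Establishment (rule 10)? no] AND [Registered Establishment (rule 4)? yes] AND [a documented food-safety management system is in place? yes] → not satisfied.
rule 12 — Class-E Undertaking: [the premises are registered with the local authority? yes] OR [the establishment operates from a mobile unit? yes] OR [no documented food-safety management system is in place? no] → satisfied.
rule 13 — Scheduled Establishment: [the water supply is from an approved source? no] OR [the establishment does not operate from a mobile unit? no] → not satisfied.
rule 3 — Class-A Kitchen: [not a Class-E Undertaking (rule 12)? no] AND [Scheduled Establishment (rule 13)? no] AND [the establishment does not supply food directly to the final consumer? yes] → not satisfied.
rule 5 — Tier IV Undertaking: [Chargeable Business (rule 2)? no] AND [not a Designated Establishment (rule 1)? yes] AND [not a Class-A Kitchen (rule 3)? yes] → not satisfied.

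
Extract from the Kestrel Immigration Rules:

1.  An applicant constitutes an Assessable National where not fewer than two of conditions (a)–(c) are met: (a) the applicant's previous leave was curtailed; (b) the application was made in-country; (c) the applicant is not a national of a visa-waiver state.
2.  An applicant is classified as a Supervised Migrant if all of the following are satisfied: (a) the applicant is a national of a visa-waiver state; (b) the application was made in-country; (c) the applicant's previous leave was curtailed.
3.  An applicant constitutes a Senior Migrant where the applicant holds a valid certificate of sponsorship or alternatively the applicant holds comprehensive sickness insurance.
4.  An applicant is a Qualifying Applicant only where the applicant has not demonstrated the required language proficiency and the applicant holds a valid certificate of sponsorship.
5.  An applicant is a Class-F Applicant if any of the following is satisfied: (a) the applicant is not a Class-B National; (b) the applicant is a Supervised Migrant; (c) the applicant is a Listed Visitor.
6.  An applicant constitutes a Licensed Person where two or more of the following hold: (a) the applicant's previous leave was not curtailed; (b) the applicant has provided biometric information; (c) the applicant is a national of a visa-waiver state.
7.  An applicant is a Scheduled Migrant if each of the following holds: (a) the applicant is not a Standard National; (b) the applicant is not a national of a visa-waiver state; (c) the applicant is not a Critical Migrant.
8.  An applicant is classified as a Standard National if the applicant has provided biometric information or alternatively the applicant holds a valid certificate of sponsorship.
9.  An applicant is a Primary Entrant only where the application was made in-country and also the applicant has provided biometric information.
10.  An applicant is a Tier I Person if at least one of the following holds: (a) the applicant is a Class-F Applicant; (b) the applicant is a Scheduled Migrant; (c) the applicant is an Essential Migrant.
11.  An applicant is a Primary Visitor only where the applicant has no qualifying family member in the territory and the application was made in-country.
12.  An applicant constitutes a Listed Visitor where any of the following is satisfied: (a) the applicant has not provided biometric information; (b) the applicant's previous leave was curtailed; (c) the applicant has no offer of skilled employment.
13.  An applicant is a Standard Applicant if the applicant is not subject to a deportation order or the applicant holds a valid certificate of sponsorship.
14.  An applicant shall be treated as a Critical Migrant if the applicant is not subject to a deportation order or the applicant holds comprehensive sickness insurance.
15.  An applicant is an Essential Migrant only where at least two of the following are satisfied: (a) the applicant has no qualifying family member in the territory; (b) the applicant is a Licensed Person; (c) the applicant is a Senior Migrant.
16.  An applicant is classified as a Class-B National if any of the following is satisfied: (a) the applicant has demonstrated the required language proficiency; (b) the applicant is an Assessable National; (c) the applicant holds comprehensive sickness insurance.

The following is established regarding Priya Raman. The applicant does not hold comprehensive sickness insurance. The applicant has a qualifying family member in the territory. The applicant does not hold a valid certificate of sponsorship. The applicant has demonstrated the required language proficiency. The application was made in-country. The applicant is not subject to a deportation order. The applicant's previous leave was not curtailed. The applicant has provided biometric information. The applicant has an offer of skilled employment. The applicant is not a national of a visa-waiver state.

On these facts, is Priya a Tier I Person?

paragraph 1 — Assessable National: the applicant's previous leave was curtailed? no; the application was made in-country? yes; the applicant is not a national of a visa-waiver state? yes — 2 of 3 hold (need ≥2) → satisfied.
paragraph 16 — Class-B National: [the applicant has demonstrated the required language proficiency? yes] OR [Assessable National (paragraph 1)? yes] OR [the applicant holds comprehensive sickness insurance? no] → satisfied.
paragraph 2 — Supervised Migrant: [the applicant is a national of a visa-waiver state? no] AND [the application was made in-country? yes] AND [the applicant's previous leave was curtailed? no] → not satisfied.
paragraph 12 — Listed Visitor: [the applicant has not provided biometric information? no] OR [the applicant's previous leave was curtailed? no] OR [the applicant has no offer of skilled employment? no] → not satisfied.
paragraph 5 — Class-F Applicant: [not a Class-B National (paragraph 16)? no] OR [Supervised Migrant (paragraph 2)? no] OR [Listed Visitor (paragraph 12)? no] → not satisfied.
paragraph 8 — Standard National: [the applicant has provided biometric information? yes] OR [the applicant holds a valid certificate of sponsorship? no] → satisfied.
paragraph 14 — Critical Migrant: [the applicant is not subject to a deportation order? yes] OR [the applicant holds comprehensive sickness insurance? no] → satisfied.
paragraph 7 — Scheduled Migrant: [not a Standard National (paragraph 8)? no] AND [the applicant is not a national of a visa-waiver state? yes] AND [not a Critical Migrant (paragraph 14)? no] → not satisfied.
paragraph 6 — Licensed Person: the applicant's previous leave was not curtailed? yes; the applicant has provided biometric information? yes; the applicant is a national of a visa-waiver state? no — 2 of 3 hold (need ≥2) → satisfied.
paragraph 3 — Senior Migrant: [the applicant holds a valid certificate of sponsorship? no] OR [the applicant holds comprehensive sickness insurance? no] → not satisfied.
paragraph 15 — Essential Migrant: the applicant has no qualifying family member in the territory? no; Licensed Person (paragraph 6)? yes; Senior Migrant (paragraph 3)? no — 1 of 3 hold (need ≥2) → not satisfied.
paragraph 10 — Tier I Person: [Class-F Applicant (paragraph 5)? no] OR [Scheduled Migrant (paragraph 7)? no] OR [Essential Migrant (paragraph 15)? no] → not satisfied.

No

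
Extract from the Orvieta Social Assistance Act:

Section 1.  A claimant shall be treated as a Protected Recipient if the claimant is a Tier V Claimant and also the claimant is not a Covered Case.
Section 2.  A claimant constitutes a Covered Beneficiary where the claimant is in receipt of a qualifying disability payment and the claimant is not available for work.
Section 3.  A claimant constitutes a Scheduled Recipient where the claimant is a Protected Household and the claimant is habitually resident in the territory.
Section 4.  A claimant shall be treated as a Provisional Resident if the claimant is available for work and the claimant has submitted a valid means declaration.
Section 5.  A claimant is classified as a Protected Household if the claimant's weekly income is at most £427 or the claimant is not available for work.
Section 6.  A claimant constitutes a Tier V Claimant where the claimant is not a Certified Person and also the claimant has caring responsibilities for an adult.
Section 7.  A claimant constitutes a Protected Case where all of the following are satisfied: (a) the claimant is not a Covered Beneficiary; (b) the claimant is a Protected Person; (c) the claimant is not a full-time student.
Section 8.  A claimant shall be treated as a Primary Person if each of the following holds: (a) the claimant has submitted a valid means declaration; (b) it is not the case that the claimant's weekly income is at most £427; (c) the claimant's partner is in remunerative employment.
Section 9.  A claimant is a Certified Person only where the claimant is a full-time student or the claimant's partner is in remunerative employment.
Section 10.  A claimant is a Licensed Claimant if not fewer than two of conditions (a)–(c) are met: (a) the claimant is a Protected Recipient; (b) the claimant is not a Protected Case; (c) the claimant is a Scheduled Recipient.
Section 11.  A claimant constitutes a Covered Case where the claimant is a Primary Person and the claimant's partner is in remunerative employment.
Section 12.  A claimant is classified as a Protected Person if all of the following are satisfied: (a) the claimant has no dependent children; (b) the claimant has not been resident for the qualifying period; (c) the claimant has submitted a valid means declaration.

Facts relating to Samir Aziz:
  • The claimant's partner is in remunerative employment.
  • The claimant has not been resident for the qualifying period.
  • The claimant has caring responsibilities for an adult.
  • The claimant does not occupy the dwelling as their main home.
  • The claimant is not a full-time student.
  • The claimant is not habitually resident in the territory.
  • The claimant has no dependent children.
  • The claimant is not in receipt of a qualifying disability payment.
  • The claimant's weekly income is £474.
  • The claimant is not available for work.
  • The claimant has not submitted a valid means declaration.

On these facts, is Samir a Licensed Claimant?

Under section 9: the claimant is a full-time student? no; or the claimant's partner is in remunerative employment? yes. So the claimant is a Certified Person.
Under section 6: not a Certified Person (section 9)? no; and the claimant has caring responsibilities for an adult? yes. So the claimant is not a Tier V Claimant.
Under section 8: the claimant has submitted a valid means declaration? no; and claimant's weekly income: £474 ≤ £427? no, so negated condition yes; and the claimant's partner is in remunerative employment? yes. So the claimant is not a Primary Person.
Under section 11: Primary Person (section 8)? no; and the claimant's partner is in remunerative employment? yes. So the claimant is not a Covered Case.
Under section 1: Tier V Claimant (section 6)? no; and not a Covered Case (section 11)? yes. So the claimant is not a Protected Recipient.
Under section 2: the claimant is in receipt of a qualifying disability payment? no; and the claimant is not available for work? yes. So the claimant is not a Covered Beneficiary.
Under section 12: the claimant has no dependent children? yes; and the claimant has not been resident for the qualifying period? yes; and the claimant has submitted a valid means declaration? no. So the claimant is not a Protected Person.
Under section 7: not a Covered Beneficiary (section 2)? yes; and Protected Person (section 12)? no; and the claimant is not a full-time student? yes. So the claimant is not a Protected Case.
Under section 5: claimant's weekly income: £474 ≤ £427? no; or the claimant is not available for work? yes. So the claimant is a Protected Household.
Under section 3: Protected Household (section 5)? yes; and the claimant is habitually resident in the territory? no. So the claimant is not a Scheduled Recipient.
Under section 10: Protected Recipient (section 1)? no; not a Protected Case (section 7)? yes; Scheduled Recipient (section 3)? no — 1 of 3 hold (need ≥2) → not satisfied.

No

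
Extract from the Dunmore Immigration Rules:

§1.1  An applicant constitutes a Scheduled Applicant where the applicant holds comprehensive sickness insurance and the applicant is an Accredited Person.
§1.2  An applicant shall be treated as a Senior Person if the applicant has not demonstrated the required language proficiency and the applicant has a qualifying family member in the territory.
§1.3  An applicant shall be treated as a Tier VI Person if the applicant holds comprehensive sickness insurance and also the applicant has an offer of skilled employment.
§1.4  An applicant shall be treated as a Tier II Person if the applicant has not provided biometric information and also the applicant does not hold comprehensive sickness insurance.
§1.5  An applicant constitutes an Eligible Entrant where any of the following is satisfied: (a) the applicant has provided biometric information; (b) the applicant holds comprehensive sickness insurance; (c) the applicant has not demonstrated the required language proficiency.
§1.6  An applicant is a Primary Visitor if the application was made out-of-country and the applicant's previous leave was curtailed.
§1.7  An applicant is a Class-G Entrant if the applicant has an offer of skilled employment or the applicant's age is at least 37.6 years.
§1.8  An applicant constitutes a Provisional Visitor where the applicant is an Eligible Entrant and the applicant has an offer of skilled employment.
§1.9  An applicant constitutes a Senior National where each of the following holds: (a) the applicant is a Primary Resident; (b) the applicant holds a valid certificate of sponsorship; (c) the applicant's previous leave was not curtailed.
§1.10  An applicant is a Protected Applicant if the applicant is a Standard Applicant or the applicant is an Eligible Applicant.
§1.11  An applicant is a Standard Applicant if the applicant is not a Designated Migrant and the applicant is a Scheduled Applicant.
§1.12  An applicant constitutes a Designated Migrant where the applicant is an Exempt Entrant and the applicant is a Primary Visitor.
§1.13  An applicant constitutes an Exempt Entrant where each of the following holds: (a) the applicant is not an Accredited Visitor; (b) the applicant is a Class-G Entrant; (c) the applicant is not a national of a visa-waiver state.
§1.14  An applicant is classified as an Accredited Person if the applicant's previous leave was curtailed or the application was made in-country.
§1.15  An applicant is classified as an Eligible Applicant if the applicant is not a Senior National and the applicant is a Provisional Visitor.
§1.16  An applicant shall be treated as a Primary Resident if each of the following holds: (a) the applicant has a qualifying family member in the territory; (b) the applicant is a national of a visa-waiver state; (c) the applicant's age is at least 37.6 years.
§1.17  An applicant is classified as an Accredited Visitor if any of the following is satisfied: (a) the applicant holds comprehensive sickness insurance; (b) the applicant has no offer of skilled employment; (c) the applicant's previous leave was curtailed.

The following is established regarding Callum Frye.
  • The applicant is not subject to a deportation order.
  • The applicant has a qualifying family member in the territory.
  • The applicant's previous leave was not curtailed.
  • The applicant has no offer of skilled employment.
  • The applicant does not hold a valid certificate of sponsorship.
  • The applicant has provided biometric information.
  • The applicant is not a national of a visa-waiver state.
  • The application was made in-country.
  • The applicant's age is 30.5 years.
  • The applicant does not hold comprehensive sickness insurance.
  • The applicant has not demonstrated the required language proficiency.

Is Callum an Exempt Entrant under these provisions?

Under §1.17: the applicant holds comprehensive sickness insurance? no; or the applicant has no offer of skilled employment? yes; or the applicant's previous leave was curtailed? no. So the applicant is an Accredited Visitor.
Under §1.7: the applicant has an offer of skilled employment? no; or applicant's age: 30.5 years ≥ 37.6 years? no. So the applicant is not a Class-G Entrant.
Under §1.13: not an Accredited Visitor (§1.17)? no; and Class-G Entrant (§1.7)? no; and the applicant is not a national of a visa-waiver state? yes. So the applicant is not an Exempt Entrant.

No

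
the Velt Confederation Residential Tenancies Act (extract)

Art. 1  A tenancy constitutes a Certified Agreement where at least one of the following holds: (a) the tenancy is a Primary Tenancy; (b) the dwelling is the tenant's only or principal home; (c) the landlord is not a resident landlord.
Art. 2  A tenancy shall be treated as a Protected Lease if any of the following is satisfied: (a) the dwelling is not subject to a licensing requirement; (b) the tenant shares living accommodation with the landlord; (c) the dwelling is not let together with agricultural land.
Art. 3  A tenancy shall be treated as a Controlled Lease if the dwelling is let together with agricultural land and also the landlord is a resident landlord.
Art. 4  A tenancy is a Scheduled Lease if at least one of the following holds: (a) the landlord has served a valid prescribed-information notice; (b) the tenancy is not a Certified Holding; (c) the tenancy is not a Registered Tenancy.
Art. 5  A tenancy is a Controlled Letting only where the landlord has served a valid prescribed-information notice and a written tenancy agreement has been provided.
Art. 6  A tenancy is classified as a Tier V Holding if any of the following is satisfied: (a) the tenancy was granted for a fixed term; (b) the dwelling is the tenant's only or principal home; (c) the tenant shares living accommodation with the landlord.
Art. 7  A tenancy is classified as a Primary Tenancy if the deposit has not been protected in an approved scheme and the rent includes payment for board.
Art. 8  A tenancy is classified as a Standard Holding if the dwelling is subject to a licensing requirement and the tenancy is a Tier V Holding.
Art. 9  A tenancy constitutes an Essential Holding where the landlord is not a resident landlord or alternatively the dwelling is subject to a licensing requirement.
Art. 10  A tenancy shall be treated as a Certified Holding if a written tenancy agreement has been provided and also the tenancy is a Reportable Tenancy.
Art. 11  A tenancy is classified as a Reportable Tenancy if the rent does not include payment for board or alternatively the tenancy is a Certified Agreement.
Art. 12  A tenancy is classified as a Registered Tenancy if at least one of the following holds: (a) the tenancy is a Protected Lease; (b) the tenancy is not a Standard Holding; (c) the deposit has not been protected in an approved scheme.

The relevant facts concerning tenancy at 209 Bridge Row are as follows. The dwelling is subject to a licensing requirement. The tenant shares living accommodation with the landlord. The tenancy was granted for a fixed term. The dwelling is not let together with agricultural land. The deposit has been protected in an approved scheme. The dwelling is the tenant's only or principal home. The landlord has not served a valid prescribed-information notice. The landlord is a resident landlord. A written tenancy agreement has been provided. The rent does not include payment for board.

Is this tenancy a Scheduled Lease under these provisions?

article 7 — Primary Tenancy: [the deposit has not been protected in an approved scheme? no] AND [the rent includes payment for board? no] → not satisfied.
article 1 — Certified Agreement: [Primary Tenancy (article 7)? no] OR [the dwelling is the tenant's only or principal home? yes] OR [the landlord is not a resident landlord? no] → satisfied.
article 11 — Reportable Tenancy: [the rent does not include payment for board? yes] OR [Certified Agreement (article 1)? yes] → satisfied.
article 10 — Certified Holding: [a written tenancy agreement has been provided? yes] AND [Reportable Tenancy (article 11)? yes] → satisfied.
article 2 — Protected Lease: [the dwelling is not subject to a licensing requirement? no] OR [the tenant shares living accommodation with the landlord? yes] OR [the dwelling is not let together with agricultural land? yes] → satisfied.
article 6 — Tier V Holding: [the tenancy was granted for a fixed term? yes] OR [the dwelling is the tenant's only or principal home? yes] OR [the tenant shares living accommodation with the landlord? yes] → satisfied.
article 8 — Standard Holding: [the dwelling is subject to a licensing requirement? yes] AND [Tier V Holding (article 6)? yes] → satisfied.
article 12 — Registered Tenancy: [Protected Lease (article 2)? yes] OR [not a Standard Holding (article 8)? no] OR [the deposit has not been protected in an approved scheme? no] → satisfied.
article 4 — Scheduled Lease: [the landlord has served a valid prescribed-information notice? no] OR [not a Certified Holding (article 10)? no] OR [not a Registered Tenancy (article 12)? no] → not satisfied.

No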